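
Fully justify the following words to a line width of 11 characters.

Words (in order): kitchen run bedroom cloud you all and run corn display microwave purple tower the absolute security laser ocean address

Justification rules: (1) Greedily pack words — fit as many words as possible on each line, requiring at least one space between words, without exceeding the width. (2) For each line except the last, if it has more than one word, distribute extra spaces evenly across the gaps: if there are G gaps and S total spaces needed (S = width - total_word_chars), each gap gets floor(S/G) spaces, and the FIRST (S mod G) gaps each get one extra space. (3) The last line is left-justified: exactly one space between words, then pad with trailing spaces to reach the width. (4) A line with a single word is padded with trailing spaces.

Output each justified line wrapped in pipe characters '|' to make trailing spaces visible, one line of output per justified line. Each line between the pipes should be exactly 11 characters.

Line 1: ['kitchen', 'run'] (min_width=11, slack=0)
Line 2: ['bedroom'] (min_width=7, slack=4)
Line 3: ['cloud', 'you'] (min_width=9, slack=2)
Line 4: ['all', 'and', 'run'] (min_width=11, slack=0)
Line 5: ['corn'] (min_width=4, slack=7)
Line 6: ['display'] (min_width=7, slack=4)
Line 7: ['microwave'] (min_width=9, slack=2)
Line 8: ['purple'] (min_width=6, slack=5)
Line 9: ['tower', 'the'] (min_width=9, slack=2)
Line 10: ['absolute'] (min_width=8, slack=3)
Line 11: ['security'] (min_width=8, slack=3)
Line 12: ['laser', 'ocean'] (min_width=11, slack=0)
Line 13: ['address'] (min_width=7, slack=4)

Answer: |kitchen run|
|bedroom    |
|cloud   you|
|all and run|
|corn       |
|display    |
|microwave  |
|purple     |
|tower   the|
|absolute   |
|security   |
|laser ocean|
|address    |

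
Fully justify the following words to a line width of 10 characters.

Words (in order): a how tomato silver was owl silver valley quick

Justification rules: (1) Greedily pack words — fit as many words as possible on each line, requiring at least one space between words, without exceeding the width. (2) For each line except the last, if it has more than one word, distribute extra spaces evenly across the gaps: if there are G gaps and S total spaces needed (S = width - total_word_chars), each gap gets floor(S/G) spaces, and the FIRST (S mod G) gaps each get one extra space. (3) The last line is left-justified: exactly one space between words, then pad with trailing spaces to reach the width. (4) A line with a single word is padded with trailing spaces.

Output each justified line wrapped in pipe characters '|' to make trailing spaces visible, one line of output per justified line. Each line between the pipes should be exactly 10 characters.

Line 1: ['a', 'how'] (min_width=5, slack=5)
Line 2: ['tomato'] (min_width=6, slack=4)
Line 3: ['silver', 'was'] (min_width=10, slack=0)
Line 4: ['owl', 'silver'] (min_width=10, slack=0)
Line 5: ['valley'] (min_width=6, slack=4)
Line 6: ['quick'] (min_width=5, slack=5)

Answer: |a      how|
|tomato    |
|silver was|
|owl silver|
|valley    |
|quick     |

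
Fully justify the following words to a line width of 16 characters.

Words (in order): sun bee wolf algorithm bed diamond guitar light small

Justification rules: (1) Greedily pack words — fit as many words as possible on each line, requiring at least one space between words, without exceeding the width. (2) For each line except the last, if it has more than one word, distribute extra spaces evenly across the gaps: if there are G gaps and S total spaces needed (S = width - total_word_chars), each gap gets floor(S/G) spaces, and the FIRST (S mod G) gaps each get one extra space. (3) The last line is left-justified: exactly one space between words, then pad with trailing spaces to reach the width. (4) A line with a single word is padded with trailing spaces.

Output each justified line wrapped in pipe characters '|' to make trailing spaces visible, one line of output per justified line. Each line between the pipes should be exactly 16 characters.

Line 1: ['sun', 'bee', 'wolf'] (min_width=12, slack=4)
Line 2: ['algorithm', 'bed'] (min_width=13, slack=3)
Line 3: ['diamond', 'guitar'] (min_width=14, slack=2)
Line 4: ['light', 'small'] (min_width=11, slack=5)

Answer: |sun   bee   wolf|
|algorithm    bed|
|diamond   guitar|
|light small     |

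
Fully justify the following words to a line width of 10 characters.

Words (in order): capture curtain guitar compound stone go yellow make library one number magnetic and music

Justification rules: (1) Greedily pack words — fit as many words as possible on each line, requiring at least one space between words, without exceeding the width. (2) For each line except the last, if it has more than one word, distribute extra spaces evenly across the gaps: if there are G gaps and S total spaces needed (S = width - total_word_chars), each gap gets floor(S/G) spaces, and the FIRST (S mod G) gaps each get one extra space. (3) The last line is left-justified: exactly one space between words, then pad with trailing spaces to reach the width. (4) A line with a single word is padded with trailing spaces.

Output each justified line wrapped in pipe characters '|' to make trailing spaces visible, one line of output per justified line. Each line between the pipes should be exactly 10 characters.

Answer: |capture   |
|curtain   |
|guitar    |
|compound  |
|stone   go|
|yellow    |
|make      |
|library   |
|one number|
|magnetic  |
|and music |

Derivation:
Line 1: ['capture'] (min_width=7, slack=3)
Line 2: ['curtain'] (min_width=7, slack=3)
Line 3: ['guitar'] (min_width=6, slack=4)
Line 4: ['compound'] (min_width=8, slack=2)
Line 5: ['stone', 'go'] (min_width=8, slack=2)
Line 6: ['yellow'] (min_width=6, slack=4)
Line 7: ['make'] (min_width=4, slack=6)
Line 8: ['library'] (min_width=7, slack=3)
Line 9: ['one', 'number'] (min_width=10, slack=0)
Line 10: ['magnetic'] (min_width=8, slack=2)
Line 11: ['and', 'music'] (min_width=9, slack=1)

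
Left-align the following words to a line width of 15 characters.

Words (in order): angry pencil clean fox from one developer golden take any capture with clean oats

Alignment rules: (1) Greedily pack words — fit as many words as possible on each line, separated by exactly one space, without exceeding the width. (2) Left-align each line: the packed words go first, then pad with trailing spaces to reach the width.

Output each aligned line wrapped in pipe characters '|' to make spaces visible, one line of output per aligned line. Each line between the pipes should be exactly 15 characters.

Line 1: ['angry', 'pencil'] (min_width=12, slack=3)
Line 2: ['clean', 'fox', 'from'] (min_width=14, slack=1)
Line 3: ['one', 'developer'] (min_width=13, slack=2)
Line 4: ['golden', 'take', 'any'] (min_width=15, slack=0)
Line 5: ['capture', 'with'] (min_width=12, slack=3)
Line 6: ['clean', 'oats'] (min_width=10, slack=5)

Answer: |angry pencil   |
|clean fox from |
|one developer  |
|golden take any|
|capture with   |
|clean oats     |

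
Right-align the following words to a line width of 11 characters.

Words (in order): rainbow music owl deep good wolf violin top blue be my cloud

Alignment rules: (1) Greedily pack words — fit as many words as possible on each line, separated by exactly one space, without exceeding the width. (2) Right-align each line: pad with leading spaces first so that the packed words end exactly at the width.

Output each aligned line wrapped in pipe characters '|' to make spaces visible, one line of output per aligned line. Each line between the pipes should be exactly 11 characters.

Line 1: ['rainbow'] (min_width=7, slack=4)
Line 2: ['music', 'owl'] (min_width=9, slack=2)
Line 3: ['deep', 'good'] (min_width=9, slack=2)
Line 4: ['wolf', 'violin'] (min_width=11, slack=0)
Line 5: ['top', 'blue', 'be'] (min_width=11, slack=0)
Line 6: ['my', 'cloud'] (min_width=8, slack=3)

Answer: |    rainbow|
|  music owl|
|  deep good|
|wolf violin|
|top blue be|
|   my cloud|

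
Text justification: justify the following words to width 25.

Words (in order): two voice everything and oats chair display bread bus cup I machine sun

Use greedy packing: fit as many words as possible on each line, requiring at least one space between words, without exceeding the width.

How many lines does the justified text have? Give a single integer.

Answer: 3

Derivation:
Line 1: ['two', 'voice', 'everything', 'and'] (min_width=24, slack=1)
Line 2: ['oats', 'chair', 'display', 'bread'] (min_width=24, slack=1)
Line 3: ['bus', 'cup', 'I', 'machine', 'sun'] (min_width=21, slack=4)
Total lines: 3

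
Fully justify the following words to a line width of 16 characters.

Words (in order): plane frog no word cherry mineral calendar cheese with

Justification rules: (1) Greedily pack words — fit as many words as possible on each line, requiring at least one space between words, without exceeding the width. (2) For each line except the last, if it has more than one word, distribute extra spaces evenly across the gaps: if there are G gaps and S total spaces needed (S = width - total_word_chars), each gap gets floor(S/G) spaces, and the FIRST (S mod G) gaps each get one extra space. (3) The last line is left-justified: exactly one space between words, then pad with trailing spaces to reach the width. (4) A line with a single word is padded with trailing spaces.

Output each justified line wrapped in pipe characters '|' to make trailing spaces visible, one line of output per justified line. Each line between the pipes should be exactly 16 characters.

Answer: |plane   frog  no|
|word      cherry|
|mineral calendar|
|cheese with     |

Derivation:
Line 1: ['plane', 'frog', 'no'] (min_width=13, slack=3)
Line 2: ['word', 'cherry'] (min_width=11, slack=5)
Line 3: ['mineral', 'calendar'] (min_width=16, slack=0)
Line 4: ['cheese', 'with'] (min_width=11, slack=5)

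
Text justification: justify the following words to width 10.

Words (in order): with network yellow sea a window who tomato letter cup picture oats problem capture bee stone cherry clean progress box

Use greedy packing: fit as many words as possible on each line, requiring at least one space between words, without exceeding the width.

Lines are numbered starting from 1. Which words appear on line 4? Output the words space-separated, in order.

Line 1: ['with'] (min_width=4, slack=6)
Line 2: ['network'] (min_width=7, slack=3)
Line 3: ['yellow', 'sea'] (min_width=10, slack=0)
Line 4: ['a', 'window'] (min_width=8, slack=2)
Line 5: ['who', 'tomato'] (min_width=10, slack=0)
Line 6: ['letter', 'cup'] (min_width=10, slack=0)
Line 7: ['picture'] (min_width=7, slack=3)
Line 8: ['oats'] (min_width=4, slack=6)
Line 9: ['problem'] (min_width=7, slack=3)
Line 10: ['capture'] (min_width=7, slack=3)
Line 11: ['bee', 'stone'] (min_width=9, slack=1)
Line 12: ['cherry'] (min_width=6, slack=4)
Line 13: ['clean'] (min_width=5, slack=5)
Line 14: ['progress'] (min_width=8, slack=2)
Line 15: ['box'] (min_width=3, slack=7)

Answer: a window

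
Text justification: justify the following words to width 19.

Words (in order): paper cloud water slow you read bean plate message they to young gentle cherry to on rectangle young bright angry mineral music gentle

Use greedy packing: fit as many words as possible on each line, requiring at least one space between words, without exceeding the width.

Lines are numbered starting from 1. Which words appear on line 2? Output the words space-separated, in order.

Answer: slow you read bean

Derivation:
Line 1: ['paper', 'cloud', 'water'] (min_width=17, slack=2)
Line 2: ['slow', 'you', 'read', 'bean'] (min_width=18, slack=1)
Line 3: ['plate', 'message', 'they'] (min_width=18, slack=1)
Line 4: ['to', 'young', 'gentle'] (min_width=15, slack=4)
Line 5: ['cherry', 'to', 'on'] (min_width=12, slack=7)
Line 6: ['rectangle', 'young'] (min_width=15, slack=4)
Line 7: ['bright', 'angry'] (min_width=12, slack=7)
Line 8: ['mineral', 'music'] (min_width=13, slack=6)
Line 9: ['gentle'] (min_width=6, slack=13)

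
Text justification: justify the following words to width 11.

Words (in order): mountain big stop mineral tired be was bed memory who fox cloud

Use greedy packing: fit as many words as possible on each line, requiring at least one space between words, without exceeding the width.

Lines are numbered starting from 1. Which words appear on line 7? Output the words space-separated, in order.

Answer: fox cloud

Derivation:
Line 1: ['mountain'] (min_width=8, slack=3)
Line 2: ['big', 'stop'] (min_width=8, slack=3)
Line 3: ['mineral'] (min_width=7, slack=4)
Line 4: ['tired', 'be'] (min_width=8, slack=3)
Line 5: ['was', 'bed'] (min_width=7, slack=4)
Line 6: ['memory', 'who'] (min_width=10, slack=1)
Line 7: ['fox', 'cloud'] (min_width=9, slack=2)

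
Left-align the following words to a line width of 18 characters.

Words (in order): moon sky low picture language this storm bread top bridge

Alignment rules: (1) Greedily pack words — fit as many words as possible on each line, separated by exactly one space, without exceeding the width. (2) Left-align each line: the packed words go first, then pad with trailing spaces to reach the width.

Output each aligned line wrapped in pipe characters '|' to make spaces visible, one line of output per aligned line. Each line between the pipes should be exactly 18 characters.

Line 1: ['moon', 'sky', 'low'] (min_width=12, slack=6)
Line 2: ['picture', 'language'] (min_width=16, slack=2)
Line 3: ['this', 'storm', 'bread'] (min_width=16, slack=2)
Line 4: ['top', 'bridge'] (min_width=10, slack=8)

Answer: |moon sky low      |
|picture language  |
|this storm bread  |
|top bridge        |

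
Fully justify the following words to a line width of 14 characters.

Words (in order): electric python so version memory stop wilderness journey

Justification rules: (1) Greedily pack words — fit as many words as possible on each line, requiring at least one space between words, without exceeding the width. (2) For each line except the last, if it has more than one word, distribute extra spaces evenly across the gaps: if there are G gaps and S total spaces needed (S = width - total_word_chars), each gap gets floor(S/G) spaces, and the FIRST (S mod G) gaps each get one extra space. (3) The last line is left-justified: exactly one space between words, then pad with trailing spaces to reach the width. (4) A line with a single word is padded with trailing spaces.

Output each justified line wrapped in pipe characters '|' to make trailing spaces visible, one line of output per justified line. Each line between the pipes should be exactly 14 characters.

Line 1: ['electric'] (min_width=8, slack=6)
Line 2: ['python', 'so'] (min_width=9, slack=5)
Line 3: ['version', 'memory'] (min_width=14, slack=0)
Line 4: ['stop'] (min_width=4, slack=10)
Line 5: ['wilderness'] (min_width=10, slack=4)
Line 6: ['journey'] (min_width=7, slack=7)

Answer: |electric      |
|python      so|
|version memory|
|stop          |
|wilderness    |
|journey       |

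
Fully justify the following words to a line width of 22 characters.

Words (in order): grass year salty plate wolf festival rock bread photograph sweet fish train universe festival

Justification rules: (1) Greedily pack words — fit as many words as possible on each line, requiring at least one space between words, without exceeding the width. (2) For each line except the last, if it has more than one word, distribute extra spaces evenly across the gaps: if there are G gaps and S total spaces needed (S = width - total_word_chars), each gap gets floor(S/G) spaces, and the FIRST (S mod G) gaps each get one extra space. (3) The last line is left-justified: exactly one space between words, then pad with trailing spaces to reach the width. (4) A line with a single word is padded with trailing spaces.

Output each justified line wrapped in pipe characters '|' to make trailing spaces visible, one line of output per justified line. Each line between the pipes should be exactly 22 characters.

Line 1: ['grass', 'year', 'salty', 'plate'] (min_width=22, slack=0)
Line 2: ['wolf', 'festival', 'rock'] (min_width=18, slack=4)
Line 3: ['bread', 'photograph', 'sweet'] (min_width=22, slack=0)
Line 4: ['fish', 'train', 'universe'] (min_width=19, slack=3)
Line 5: ['festival'] (min_width=8, slack=14)

Answer: |grass year salty plate|
|wolf   festival   rock|
|bread photograph sweet|
|fish   train  universe|
|festival              |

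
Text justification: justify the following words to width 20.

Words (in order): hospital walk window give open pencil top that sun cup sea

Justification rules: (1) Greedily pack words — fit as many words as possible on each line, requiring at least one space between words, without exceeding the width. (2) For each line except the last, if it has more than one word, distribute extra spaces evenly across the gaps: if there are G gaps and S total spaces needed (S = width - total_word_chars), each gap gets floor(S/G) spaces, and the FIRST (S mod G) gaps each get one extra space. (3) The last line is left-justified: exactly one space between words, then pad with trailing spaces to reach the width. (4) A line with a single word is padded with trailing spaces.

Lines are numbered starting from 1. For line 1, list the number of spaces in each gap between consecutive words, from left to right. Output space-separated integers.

Answer: 1 1

Derivation:
Line 1: ['hospital', 'walk', 'window'] (min_width=20, slack=0)
Line 2: ['give', 'open', 'pencil', 'top'] (min_width=20, slack=0)
Line 3: ['that', 'sun', 'cup', 'sea'] (min_width=16, slack=4)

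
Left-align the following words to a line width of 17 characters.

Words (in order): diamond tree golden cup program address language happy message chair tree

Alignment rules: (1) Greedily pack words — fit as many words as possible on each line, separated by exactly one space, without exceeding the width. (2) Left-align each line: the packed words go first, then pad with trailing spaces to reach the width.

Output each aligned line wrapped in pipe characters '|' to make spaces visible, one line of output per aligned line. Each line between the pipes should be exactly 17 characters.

Answer: |diamond tree     |
|golden cup       |
|program address  |
|language happy   |
|message chair    |
|tree             |

Derivation:
Line 1: ['diamond', 'tree'] (min_width=12, slack=5)
Line 2: ['golden', 'cup'] (min_width=10, slack=7)
Line 3: ['program', 'address'] (min_width=15, slack=2)
Line 4: ['language', 'happy'] (min_width=14, slack=3)
Line 5: ['message', 'chair'] (min_width=13, slack=4)
Line 6: ['tree'] (min_width=4, slack=13)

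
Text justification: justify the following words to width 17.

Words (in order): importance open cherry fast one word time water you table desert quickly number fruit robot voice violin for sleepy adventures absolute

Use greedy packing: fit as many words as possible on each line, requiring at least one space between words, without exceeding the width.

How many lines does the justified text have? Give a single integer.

Line 1: ['importance', 'open'] (min_width=15, slack=2)
Line 2: ['cherry', 'fast', 'one'] (min_width=15, slack=2)
Line 3: ['word', 'time', 'water'] (min_width=15, slack=2)
Line 4: ['you', 'table', 'desert'] (min_width=16, slack=1)
Line 5: ['quickly', 'number'] (min_width=14, slack=3)
Line 6: ['fruit', 'robot', 'voice'] (min_width=17, slack=0)
Line 7: ['violin', 'for', 'sleepy'] (min_width=17, slack=0)
Line 8: ['adventures'] (min_width=10, slack=7)
Line 9: ['absolute'] (min_width=8, slack=9)
Total lines: 9

Answer: 9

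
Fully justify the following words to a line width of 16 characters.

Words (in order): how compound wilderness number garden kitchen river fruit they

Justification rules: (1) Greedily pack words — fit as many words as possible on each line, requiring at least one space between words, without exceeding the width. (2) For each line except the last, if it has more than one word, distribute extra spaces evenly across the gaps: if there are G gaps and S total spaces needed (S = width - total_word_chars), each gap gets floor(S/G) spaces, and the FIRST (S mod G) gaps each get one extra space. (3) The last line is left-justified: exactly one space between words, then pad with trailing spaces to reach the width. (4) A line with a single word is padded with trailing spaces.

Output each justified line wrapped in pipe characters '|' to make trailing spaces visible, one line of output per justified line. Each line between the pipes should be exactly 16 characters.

Line 1: ['how', 'compound'] (min_width=12, slack=4)
Line 2: ['wilderness'] (min_width=10, slack=6)
Line 3: ['number', 'garden'] (min_width=13, slack=3)
Line 4: ['kitchen', 'river'] (min_width=13, slack=3)
Line 5: ['fruit', 'they'] (min_width=10, slack=6)

Answer: |how     compound|
|wilderness      |
|number    garden|
|kitchen    river|
|fruit they      |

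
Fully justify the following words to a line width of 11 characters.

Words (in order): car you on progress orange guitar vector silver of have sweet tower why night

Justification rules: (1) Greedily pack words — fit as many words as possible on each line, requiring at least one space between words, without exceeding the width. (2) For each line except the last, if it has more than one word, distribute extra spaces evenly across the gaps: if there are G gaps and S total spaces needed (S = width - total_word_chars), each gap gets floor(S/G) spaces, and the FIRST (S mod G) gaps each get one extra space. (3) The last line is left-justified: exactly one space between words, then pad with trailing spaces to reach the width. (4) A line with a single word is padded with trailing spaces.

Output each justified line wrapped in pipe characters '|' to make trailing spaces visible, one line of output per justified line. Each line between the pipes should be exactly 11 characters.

Line 1: ['car', 'you', 'on'] (min_width=10, slack=1)
Line 2: ['progress'] (min_width=8, slack=3)
Line 3: ['orange'] (min_width=6, slack=5)
Line 4: ['guitar'] (min_width=6, slack=5)
Line 5: ['vector'] (min_width=6, slack=5)
Line 6: ['silver', 'of'] (min_width=9, slack=2)
Line 7: ['have', 'sweet'] (min_width=10, slack=1)
Line 8: ['tower', 'why'] (min_width=9, slack=2)
Line 9: ['night'] (min_width=5, slack=6)

Answer: |car  you on|
|progress   |
|orange     |
|guitar     |
|vector     |
|silver   of|
|have  sweet|
|tower   why|
|night      |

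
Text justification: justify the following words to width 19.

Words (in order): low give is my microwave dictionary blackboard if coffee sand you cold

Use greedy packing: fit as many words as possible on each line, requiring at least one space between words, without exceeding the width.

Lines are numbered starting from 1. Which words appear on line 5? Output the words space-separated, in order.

Answer: coffee sand you

Derivation:
Line 1: ['low', 'give', 'is', 'my'] (min_width=14, slack=5)
Line 2: ['microwave'] (min_width=9, slack=10)
Line 3: ['dictionary'] (min_width=10, slack=9)
Line 4: ['blackboard', 'if'] (min_width=13, slack=6)
Line 5: ['coffee', 'sand', 'you'] (min_width=15, slack=4)
Line 6: ['cold'] (min_width=4, slack=15)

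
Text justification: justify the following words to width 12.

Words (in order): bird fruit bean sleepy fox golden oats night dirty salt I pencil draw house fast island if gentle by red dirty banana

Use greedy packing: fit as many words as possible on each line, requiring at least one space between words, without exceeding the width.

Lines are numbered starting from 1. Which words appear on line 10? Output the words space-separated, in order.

Line 1: ['bird', 'fruit'] (min_width=10, slack=2)
Line 2: ['bean', 'sleepy'] (min_width=11, slack=1)
Line 3: ['fox', 'golden'] (min_width=10, slack=2)
Line 4: ['oats', 'night'] (min_width=10, slack=2)
Line 5: ['dirty', 'salt', 'I'] (min_width=12, slack=0)
Line 6: ['pencil', 'draw'] (min_width=11, slack=1)
Line 7: ['house', 'fast'] (min_width=10, slack=2)
Line 8: ['island', 'if'] (min_width=9, slack=3)
Line 9: ['gentle', 'by'] (min_width=9, slack=3)
Line 10: ['red', 'dirty'] (min_width=9, slack=3)
Line 11: ['banana'] (min_width=6, slack=6)

Answer: red dirty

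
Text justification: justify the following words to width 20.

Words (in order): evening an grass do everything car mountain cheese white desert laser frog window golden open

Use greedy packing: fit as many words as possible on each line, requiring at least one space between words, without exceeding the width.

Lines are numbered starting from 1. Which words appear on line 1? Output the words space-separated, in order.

Answer: evening an grass do

Derivation:
Line 1: ['evening', 'an', 'grass', 'do'] (min_width=19, slack=1)
Line 2: ['everything', 'car'] (min_width=14, slack=6)
Line 3: ['mountain', 'cheese'] (min_width=15, slack=5)
Line 4: ['white', 'desert', 'laser'] (min_width=18, slack=2)
Line 5: ['frog', 'window', 'golden'] (min_width=18, slack=2)
Line 6: ['open'] (min_width=4, slack=16)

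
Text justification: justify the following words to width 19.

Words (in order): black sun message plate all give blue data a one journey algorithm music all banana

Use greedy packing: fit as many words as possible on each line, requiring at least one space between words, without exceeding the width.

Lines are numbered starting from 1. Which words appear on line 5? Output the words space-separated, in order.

Line 1: ['black', 'sun', 'message'] (min_width=17, slack=2)
Line 2: ['plate', 'all', 'give', 'blue'] (min_width=19, slack=0)
Line 3: ['data', 'a', 'one', 'journey'] (min_width=18, slack=1)
Line 4: ['algorithm', 'music', 'all'] (min_width=19, slack=0)
Line 5: ['banana'] (min_width=6, slack=13)

Answer: banana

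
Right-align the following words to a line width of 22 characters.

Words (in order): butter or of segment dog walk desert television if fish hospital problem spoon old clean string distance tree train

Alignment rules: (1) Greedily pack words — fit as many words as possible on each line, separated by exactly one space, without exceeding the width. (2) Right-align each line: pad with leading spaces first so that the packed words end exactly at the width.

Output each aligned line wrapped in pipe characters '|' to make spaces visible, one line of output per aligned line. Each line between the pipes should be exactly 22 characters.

Answer: |  butter or of segment|
|       dog walk desert|
|    television if fish|
|hospital problem spoon|
|      old clean string|
|   distance tree train|

Derivation:
Line 1: ['butter', 'or', 'of', 'segment'] (min_width=20, slack=2)
Line 2: ['dog', 'walk', 'desert'] (min_width=15, slack=7)
Line 3: ['television', 'if', 'fish'] (min_width=18, slack=4)
Line 4: ['hospital', 'problem', 'spoon'] (min_width=22, slack=0)
Line 5: ['old', 'clean', 'string'] (min_width=16, slack=6)
Line 6: ['distance', 'tree', 'train'] (min_width=19, slack=3)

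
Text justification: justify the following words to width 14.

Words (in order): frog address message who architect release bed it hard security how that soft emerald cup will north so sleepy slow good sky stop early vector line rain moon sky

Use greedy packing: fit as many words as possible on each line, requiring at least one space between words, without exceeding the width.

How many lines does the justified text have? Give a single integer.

Line 1: ['frog', 'address'] (min_width=12, slack=2)
Line 2: ['message', 'who'] (min_width=11, slack=3)
Line 3: ['architect'] (min_width=9, slack=5)
Line 4: ['release', 'bed', 'it'] (min_width=14, slack=0)
Line 5: ['hard', 'security'] (min_width=13, slack=1)
Line 6: ['how', 'that', 'soft'] (min_width=13, slack=1)
Line 7: ['emerald', 'cup'] (min_width=11, slack=3)
Line 8: ['will', 'north', 'so'] (min_width=13, slack=1)
Line 9: ['sleepy', 'slow'] (min_width=11, slack=3)
Line 10: ['good', 'sky', 'stop'] (min_width=13, slack=1)
Line 11: ['early', 'vector'] (min_width=12, slack=2)
Line 12: ['line', 'rain', 'moon'] (min_width=14, slack=0)
Line 13: ['sky'] (min_width=3, slack=11)
Total lines: 13

Answer: 13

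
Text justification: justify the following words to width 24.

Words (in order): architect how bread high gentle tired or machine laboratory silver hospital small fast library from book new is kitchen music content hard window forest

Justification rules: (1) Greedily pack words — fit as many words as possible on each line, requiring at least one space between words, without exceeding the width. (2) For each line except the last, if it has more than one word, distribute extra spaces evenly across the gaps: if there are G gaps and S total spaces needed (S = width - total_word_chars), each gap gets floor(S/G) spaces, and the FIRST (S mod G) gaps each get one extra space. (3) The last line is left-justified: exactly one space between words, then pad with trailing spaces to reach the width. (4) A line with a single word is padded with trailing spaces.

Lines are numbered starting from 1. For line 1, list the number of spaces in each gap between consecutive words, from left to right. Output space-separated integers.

Line 1: ['architect', 'how', 'bread', 'high'] (min_width=24, slack=0)
Line 2: ['gentle', 'tired', 'or', 'machine'] (min_width=23, slack=1)
Line 3: ['laboratory', 'silver'] (min_width=17, slack=7)
Line 4: ['hospital', 'small', 'fast'] (min_width=19, slack=5)
Line 5: ['library', 'from', 'book', 'new', 'is'] (min_width=24, slack=0)
Line 6: ['kitchen', 'music', 'content'] (min_width=21, slack=3)
Line 7: ['hard', 'window', 'forest'] (min_width=18, slack=6)

Answer: 1 1 1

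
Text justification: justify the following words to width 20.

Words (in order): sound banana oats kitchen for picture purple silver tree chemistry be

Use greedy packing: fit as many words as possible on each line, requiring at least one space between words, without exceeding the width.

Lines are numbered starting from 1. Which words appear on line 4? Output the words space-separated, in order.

Answer: chemistry be

Derivation:
Line 1: ['sound', 'banana', 'oats'] (min_width=17, slack=3)
Line 2: ['kitchen', 'for', 'picture'] (min_width=19, slack=1)
Line 3: ['purple', 'silver', 'tree'] (min_width=18, slack=2)
Line 4: ['chemistry', 'be'] (min_width=12, slack=8)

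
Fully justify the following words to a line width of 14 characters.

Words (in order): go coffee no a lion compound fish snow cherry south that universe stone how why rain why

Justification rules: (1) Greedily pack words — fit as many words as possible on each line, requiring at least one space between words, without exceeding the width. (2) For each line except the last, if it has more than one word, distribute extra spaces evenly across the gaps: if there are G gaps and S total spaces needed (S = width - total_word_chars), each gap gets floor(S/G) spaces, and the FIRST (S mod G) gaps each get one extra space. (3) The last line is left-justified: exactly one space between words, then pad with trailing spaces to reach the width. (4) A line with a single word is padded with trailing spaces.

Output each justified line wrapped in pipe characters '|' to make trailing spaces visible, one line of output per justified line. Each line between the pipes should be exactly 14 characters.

Answer: |go coffee no a|
|lion  compound|
|fish      snow|
|cherry   south|
|that  universe|
|stone  how why|
|rain why      |

Derivation:
Line 1: ['go', 'coffee', 'no', 'a'] (min_width=14, slack=0)
Line 2: ['lion', 'compound'] (min_width=13, slack=1)
Line 3: ['fish', 'snow'] (min_width=9, slack=5)
Line 4: ['cherry', 'south'] (min_width=12, slack=2)
Line 5: ['that', 'universe'] (min_width=13, slack=1)
Line 6: ['stone', 'how', 'why'] (min_width=13, slack=1)
Line 7: ['rain', 'why'] (min_width=8, slack=6)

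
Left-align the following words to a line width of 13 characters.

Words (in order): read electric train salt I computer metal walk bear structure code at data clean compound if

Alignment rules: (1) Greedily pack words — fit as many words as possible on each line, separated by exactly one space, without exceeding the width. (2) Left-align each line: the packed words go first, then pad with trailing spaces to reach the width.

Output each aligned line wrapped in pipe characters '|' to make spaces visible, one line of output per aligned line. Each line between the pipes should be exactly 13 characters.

Answer: |read electric|
|train salt I |
|computer     |
|metal walk   |
|bear         |
|structure    |
|code at data |
|clean        |
|compound if  |

Derivation:
Line 1: ['read', 'electric'] (min_width=13, slack=0)
Line 2: ['train', 'salt', 'I'] (min_width=12, slack=1)
Line 3: ['computer'] (min_width=8, slack=5)
Line 4: ['metal', 'walk'] (min_width=10, slack=3)
Line 5: ['bear'] (min_width=4, slack=9)
Line 6: ['structure'] (min_width=9, slack=4)
Line 7: ['code', 'at', 'data'] (min_width=12, slack=1)
Line 8: ['clean'] (min_width=5, slack=8)
Line 9: ['compound', 'if'] (min_width=11, slack=2)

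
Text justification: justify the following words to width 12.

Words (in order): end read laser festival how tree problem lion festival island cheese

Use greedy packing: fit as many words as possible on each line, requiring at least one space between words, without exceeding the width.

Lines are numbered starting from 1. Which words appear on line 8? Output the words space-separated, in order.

Line 1: ['end', 'read'] (min_width=8, slack=4)
Line 2: ['laser'] (min_width=5, slack=7)
Line 3: ['festival', 'how'] (min_width=12, slack=0)
Line 4: ['tree', 'problem'] (min_width=12, slack=0)
Line 5: ['lion'] (min_width=4, slack=8)
Line 6: ['festival'] (min_width=8, slack=4)
Line 7: ['island'] (min_width=6, slack=6)
Line 8: ['cheese'] (min_width=6, slack=6)

Answer: cheese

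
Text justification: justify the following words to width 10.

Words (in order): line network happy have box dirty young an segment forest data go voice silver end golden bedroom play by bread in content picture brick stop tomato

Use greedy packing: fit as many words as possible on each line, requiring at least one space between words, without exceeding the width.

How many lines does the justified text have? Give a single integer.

Line 1: ['line'] (min_width=4, slack=6)
Line 2: ['network'] (min_width=7, slack=3)
Line 3: ['happy', 'have'] (min_width=10, slack=0)
Line 4: ['box', 'dirty'] (min_width=9, slack=1)
Line 5: ['young', 'an'] (min_width=8, slack=2)
Line 6: ['segment'] (min_width=7, slack=3)
Line 7: ['forest'] (min_width=6, slack=4)
Line 8: ['data', 'go'] (min_width=7, slack=3)
Line 9: ['voice'] (min_width=5, slack=5)
Line 10: ['silver', 'end'] (min_width=10, slack=0)
Line 11: ['golden'] (min_width=6, slack=4)
Line 12: ['bedroom'] (min_width=7, slack=3)
Line 13: ['play', 'by'] (min_width=7, slack=3)
Line 14: ['bread', 'in'] (min_width=8, slack=2)
Line 15: ['content'] (min_width=7, slack=3)
Line 16: ['picture'] (min_width=7, slack=3)
Line 17: ['brick', 'stop'] (min_width=10, slack=0)
Line 18: ['tomato'] (min_width=6, slack=4)
Total lines: 18

Answer: 18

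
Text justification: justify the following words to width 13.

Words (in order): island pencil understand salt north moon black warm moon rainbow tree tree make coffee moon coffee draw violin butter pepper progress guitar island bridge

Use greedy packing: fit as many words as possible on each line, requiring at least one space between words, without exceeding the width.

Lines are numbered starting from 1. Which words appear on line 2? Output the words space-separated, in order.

Answer: understand

Derivation:
Line 1: ['island', 'pencil'] (min_width=13, slack=0)
Line 2: ['understand'] (min_width=10, slack=3)
Line 3: ['salt', 'north'] (min_width=10, slack=3)
Line 4: ['moon', 'black'] (min_width=10, slack=3)
Line 5: ['warm', 'moon'] (min_width=9, slack=4)
Line 6: ['rainbow', 'tree'] (min_width=12, slack=1)
Line 7: ['tree', 'make'] (min_width=9, slack=4)
Line 8: ['coffee', 'moon'] (min_width=11, slack=2)
Line 9: ['coffee', 'draw'] (min_width=11, slack=2)
Line 10: ['violin', 'butter'] (min_width=13, slack=0)
Line 11: ['pepper'] (min_width=6, slack=7)
Line 12: ['progress'] (min_width=8, slack=5)
Line 13: ['guitar', 'island'] (min_width=13, slack=0)
Line 14: ['bridge'] (min_width=6, slack=7)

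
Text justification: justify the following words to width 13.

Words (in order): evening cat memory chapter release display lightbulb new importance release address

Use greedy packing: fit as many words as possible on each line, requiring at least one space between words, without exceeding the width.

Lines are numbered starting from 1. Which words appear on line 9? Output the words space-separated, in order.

Answer: address

Derivation:
Line 1: ['evening', 'cat'] (min_width=11, slack=2)
Line 2: ['memory'] (min_width=6, slack=7)
Line 3: ['chapter'] (min_width=7, slack=6)
Line 4: ['release'] (min_width=7, slack=6)
Line 5: ['display'] (min_width=7, slack=6)
Line 6: ['lightbulb', 'new'] (min_width=13, slack=0)
Line 7: ['importance'] (min_width=10, slack=3)
Line 8: ['release'] (min_width=7, slack=6)
Line 9: ['address'] (min_width=7, slack=6)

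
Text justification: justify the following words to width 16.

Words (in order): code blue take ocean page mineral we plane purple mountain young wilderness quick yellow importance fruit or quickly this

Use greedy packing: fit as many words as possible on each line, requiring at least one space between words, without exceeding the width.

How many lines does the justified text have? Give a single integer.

Line 1: ['code', 'blue', 'take'] (min_width=14, slack=2)
Line 2: ['ocean', 'page'] (min_width=10, slack=6)
Line 3: ['mineral', 'we', 'plane'] (min_width=16, slack=0)
Line 4: ['purple', 'mountain'] (min_width=15, slack=1)
Line 5: ['young', 'wilderness'] (min_width=16, slack=0)
Line 6: ['quick', 'yellow'] (min_width=12, slack=4)
Line 7: ['importance', 'fruit'] (min_width=16, slack=0)
Line 8: ['or', 'quickly', 'this'] (min_width=15, slack=1)
Total lines: 8

Answer: 8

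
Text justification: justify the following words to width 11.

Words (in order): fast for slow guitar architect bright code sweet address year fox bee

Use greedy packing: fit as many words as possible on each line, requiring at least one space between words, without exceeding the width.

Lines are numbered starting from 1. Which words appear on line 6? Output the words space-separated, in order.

Line 1: ['fast', 'for'] (min_width=8, slack=3)
Line 2: ['slow', 'guitar'] (min_width=11, slack=0)
Line 3: ['architect'] (min_width=9, slack=2)
Line 4: ['bright', 'code'] (min_width=11, slack=0)
Line 5: ['sweet'] (min_width=5, slack=6)
Line 6: ['address'] (min_width=7, slack=4)
Line 7: ['year', 'fox'] (min_width=8, slack=3)
Line 8: ['bee'] (min_width=3, slack=8)

Answer: address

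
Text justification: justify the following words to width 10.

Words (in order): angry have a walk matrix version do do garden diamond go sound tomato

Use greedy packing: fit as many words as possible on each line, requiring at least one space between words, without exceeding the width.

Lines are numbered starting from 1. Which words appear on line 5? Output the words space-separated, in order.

Answer: do garden

Derivation:
Line 1: ['angry', 'have'] (min_width=10, slack=0)
Line 2: ['a', 'walk'] (min_width=6, slack=4)
Line 3: ['matrix'] (min_width=6, slack=4)
Line 4: ['version', 'do'] (min_width=10, slack=0)
Line 5: ['do', 'garden'] (min_width=9, slack=1)
Line 6: ['diamond', 'go'] (min_width=10, slack=0)
Line 7: ['sound'] (min_width=5, slack=5)
Line 8: ['tomato'] (min_width=6, slack=4)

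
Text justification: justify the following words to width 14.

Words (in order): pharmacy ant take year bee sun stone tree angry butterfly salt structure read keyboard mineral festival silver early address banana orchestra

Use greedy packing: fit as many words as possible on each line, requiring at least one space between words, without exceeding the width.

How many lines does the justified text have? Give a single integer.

Line 1: ['pharmacy', 'ant'] (min_width=12, slack=2)
Line 2: ['take', 'year', 'bee'] (min_width=13, slack=1)
Line 3: ['sun', 'stone', 'tree'] (min_width=14, slack=0)
Line 4: ['angry'] (min_width=5, slack=9)
Line 5: ['butterfly', 'salt'] (min_width=14, slack=0)
Line 6: ['structure', 'read'] (min_width=14, slack=0)
Line 7: ['keyboard'] (min_width=8, slack=6)
Line 8: ['mineral'] (min_width=7, slack=7)
Line 9: ['festival'] (min_width=8, slack=6)
Line 10: ['silver', 'early'] (min_width=12, slack=2)
Line 11: ['address', 'banana'] (min_width=14, slack=0)
Line 12: ['orchestra'] (min_width=9, slack=5)
Total lines: 12

Answer: 12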